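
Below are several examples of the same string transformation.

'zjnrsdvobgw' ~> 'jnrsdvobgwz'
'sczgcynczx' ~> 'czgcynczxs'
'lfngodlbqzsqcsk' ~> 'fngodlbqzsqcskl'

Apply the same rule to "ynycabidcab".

nycabidcaby

The transformation: move the first character to the end.
Applying that to "ynycabidcab" gives "nycabidcaby".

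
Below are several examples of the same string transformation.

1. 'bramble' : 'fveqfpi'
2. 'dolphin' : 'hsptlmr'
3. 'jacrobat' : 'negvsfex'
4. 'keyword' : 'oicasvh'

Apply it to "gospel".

kswtip

The rule is to shift every letter 4 places forward in the alphabet (wrapping around).
Doing the same to "gospel": "kswtip".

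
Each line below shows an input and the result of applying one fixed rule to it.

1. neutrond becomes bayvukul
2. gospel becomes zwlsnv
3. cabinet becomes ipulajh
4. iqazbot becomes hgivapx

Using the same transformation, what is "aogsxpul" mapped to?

nzewbshv

In each case the input is transformed by: shift every letter 7 places forward in the alphabet (wrapping around), then move the first 2 characters to the end (rotate left by 2).
On "aogsxpul": the first step gives "hvnzewbs", and the second then gives "nzewbshv".
(Check on "gospel": → "nvzwls" → "zwlsnv" ✓)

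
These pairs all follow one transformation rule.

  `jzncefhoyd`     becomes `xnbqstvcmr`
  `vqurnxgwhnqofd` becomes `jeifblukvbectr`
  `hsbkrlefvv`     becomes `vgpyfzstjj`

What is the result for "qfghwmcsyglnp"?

etuvkaqgmuzbd

Rule — shift every letter 12 places backward in the alphabet (wrapping around).
Applying that to "qfghwmcsyglnp" gives "etuvkaqgmuzbd".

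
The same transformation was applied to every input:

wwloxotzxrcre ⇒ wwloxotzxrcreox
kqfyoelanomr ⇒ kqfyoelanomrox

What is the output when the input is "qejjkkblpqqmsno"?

qejjkkblpqqmsnoox

In each case the input is transformed by: append "ox".
Applying that to "qejjkkblpqqmsno" gives "qejjkkblpqqmsnoox".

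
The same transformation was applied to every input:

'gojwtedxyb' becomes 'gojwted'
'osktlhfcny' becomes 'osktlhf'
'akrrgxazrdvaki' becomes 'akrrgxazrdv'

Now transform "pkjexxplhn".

The pattern: delete the last 3 characters.
Doing the same to "pkjexxplhn": "pkjexxp".

pkjexxp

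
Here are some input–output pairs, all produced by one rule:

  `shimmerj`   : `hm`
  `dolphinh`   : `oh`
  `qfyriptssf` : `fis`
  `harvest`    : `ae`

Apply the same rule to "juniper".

Each output is the input with this applied: move the last character to the front, then keep one character in every 3, starting at position 3 (positions 3rd, 6th, 9th, ...).
Applying both steps to "juniper": "rjunipe", then "up".

up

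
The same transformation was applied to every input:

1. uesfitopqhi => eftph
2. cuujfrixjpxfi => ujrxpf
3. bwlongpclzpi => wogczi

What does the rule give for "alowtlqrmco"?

In each case the input is transformed by: keep every other character starting from the second (positions 2nd, 4th, 6th, ...).
On "alowtlqrmco" that produces "lwlrc".

lwlrc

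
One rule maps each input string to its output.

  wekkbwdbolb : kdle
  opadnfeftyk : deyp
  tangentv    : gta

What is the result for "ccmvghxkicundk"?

The rule is to move the first 2 characters to the end (rotate left by 2), then keep one character in every 3, starting at position 2 (positions 2nd, 5th, 8th, ...).
For "ccmvghxkicundk", step one produces "mvghxkicundkcc"; step two turns that into "vxcdc".

vxcdc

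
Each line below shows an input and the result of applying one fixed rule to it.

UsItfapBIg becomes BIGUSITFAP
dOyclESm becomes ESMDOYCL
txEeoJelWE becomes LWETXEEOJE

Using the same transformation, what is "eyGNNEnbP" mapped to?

NBPEYGNNE

What's happening: move the last 3 characters to the front (rotate right by 3), then convert every letter to uppercase.
Starting from "eyGNNEnbP": after the first operation, "nbPeyGNNE"; after the second, "NBPEYGNNE".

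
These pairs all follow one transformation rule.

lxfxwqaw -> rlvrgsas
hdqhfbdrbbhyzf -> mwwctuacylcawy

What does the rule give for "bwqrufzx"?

In each case the input is transformed by: shift every letter 5 places backward in the alphabet (wrapping around), then swap the front and back halves of the string.
On "bwqrufzx": the first step gives "wrlmpaus", and the second then gives "pauswrlm".

pauswrlm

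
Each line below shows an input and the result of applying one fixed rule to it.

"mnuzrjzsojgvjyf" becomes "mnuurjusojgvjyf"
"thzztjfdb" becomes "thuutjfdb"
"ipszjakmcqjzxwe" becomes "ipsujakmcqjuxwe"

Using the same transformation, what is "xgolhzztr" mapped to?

xgolhuutr

The transformation: replace every "z" with "u".
For "xgolhzztr" the result is "xgolhuutr".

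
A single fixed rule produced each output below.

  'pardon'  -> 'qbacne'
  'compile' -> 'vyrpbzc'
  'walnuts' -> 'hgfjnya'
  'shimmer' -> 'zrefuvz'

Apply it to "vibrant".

Each output is the input with this applied: shift every letter 13 places forward in the alphabet (wrapping around) — i.e. ROT13, then move the last 3 characters to the front (rotate right by 3).
"vibrant" → "ivoenag" → "nagivoe".

nagivoe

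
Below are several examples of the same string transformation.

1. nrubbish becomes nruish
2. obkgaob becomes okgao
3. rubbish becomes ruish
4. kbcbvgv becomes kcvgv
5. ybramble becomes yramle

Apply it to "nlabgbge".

Looking at the pairs, the operation is to remove every "b".
On "nlabgbge" that produces "nlagge".

nlagge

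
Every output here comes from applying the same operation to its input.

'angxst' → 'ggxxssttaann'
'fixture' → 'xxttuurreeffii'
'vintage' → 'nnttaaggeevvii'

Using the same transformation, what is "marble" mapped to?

What's happening: move the first 2 characters to the end (rotate left by 2), then double every character.
"marble" → "rblema" → "rrbblleemmaa".

rrbblleemmaa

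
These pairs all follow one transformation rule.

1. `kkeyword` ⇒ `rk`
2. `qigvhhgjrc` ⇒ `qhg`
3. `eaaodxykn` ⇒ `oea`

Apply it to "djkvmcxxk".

vkc

What's happening: sort the characters into reverse alphabetical order, then keep one character in every 3, starting at position 3 (positions 3rd, 6th, 9th, ...).
Starting from "djkvmcxxk": after the first operation, "xxvmkkjdc"; after the second, "vkc".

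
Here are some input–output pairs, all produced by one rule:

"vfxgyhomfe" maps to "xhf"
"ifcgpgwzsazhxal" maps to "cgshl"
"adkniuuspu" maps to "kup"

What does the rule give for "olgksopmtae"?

got

Rule — keep one character in every 3, starting at position 3 (positions 3rd, 6th, 9th, ...).
Doing the same to "olgksopmtae": "got".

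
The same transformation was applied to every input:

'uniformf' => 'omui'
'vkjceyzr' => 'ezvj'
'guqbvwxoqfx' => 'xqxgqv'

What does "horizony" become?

Rule — keep every other character starting from the first (positions 1st, 3rd, 5th, ...), then swap the front and back halves of the string.
Working it through for "horizony": intermediate "hrzn", final "znhr".

znhr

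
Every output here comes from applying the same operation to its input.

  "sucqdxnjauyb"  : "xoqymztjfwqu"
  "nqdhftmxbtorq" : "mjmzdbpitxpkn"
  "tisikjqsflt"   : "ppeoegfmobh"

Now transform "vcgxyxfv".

What's happening: shift every letter 4 places backward in the alphabet (wrapping around), then move the last character to the front.
Applying both steps to "vcgxyxfv": "ryctutbr", then "rryctutb".
(Check on "tisikjqsflt": → "peoegfmobhp" → "ppeoegfmobh" ✓)

rryctutb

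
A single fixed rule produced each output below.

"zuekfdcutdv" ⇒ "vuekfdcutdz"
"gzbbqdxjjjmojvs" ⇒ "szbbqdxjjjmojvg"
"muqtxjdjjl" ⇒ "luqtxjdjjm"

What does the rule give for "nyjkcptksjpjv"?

Rule — swap the first and last characters.
On "nyjkcptksjpjv" that produces "vyjkcptksjpjn".

vyjkcptksjpjn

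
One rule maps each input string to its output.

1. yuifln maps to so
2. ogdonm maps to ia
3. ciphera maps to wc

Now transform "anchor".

uh

The pattern: shift every letter 6 places backward in the alphabet (wrapping around), then keep only the first 2 characters.
Starting from "anchor": after the first operation, "uhwbil"; after the second, "uh".
(Check on "ogdonm": → "iaxihg" → "ia" ✓)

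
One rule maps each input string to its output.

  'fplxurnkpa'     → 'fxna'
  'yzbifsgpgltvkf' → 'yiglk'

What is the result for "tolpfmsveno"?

tpsn

Each output is the input with this applied: keep one character in every 3, starting at position 1 (positions 1st, 4th, 7th, ...).
"tolpfmsveno" → "tpsn".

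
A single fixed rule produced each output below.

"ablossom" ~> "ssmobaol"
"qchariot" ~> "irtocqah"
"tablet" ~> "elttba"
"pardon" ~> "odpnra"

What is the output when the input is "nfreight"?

githfner

What's happening: swap the front and back halves of the string, then swap each adjacent pair of characters (1↔2, 3↔4, ...).
Starting from "nfreight": after the first operation, "ightnfre"; after the second, "githfner".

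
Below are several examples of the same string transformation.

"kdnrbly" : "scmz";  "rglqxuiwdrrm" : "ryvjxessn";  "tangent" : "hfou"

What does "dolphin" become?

What's happening: shift every letter 1 place forward in the alphabet (wrapping around), then delete the first 3 characters.
"dolphin" → "epmqijo" → "qijo".

qijo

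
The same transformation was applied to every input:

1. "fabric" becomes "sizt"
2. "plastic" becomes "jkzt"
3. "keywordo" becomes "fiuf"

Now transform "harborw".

sfin

What's happening: shift every letter 9 places backward in the alphabet (wrapping around), then keep only the last 4 characters.
"harborw" → "yrisfin" → "sfin".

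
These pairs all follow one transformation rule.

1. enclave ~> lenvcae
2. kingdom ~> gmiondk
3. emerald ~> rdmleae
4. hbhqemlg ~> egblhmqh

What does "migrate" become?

reitgam

Looking at the pairs, the operation is to take characters alternately from the front and the back (1st, last, 2nd, 2nd-last, ...), then swap the first and last characters.
"migrate" → "reitgam".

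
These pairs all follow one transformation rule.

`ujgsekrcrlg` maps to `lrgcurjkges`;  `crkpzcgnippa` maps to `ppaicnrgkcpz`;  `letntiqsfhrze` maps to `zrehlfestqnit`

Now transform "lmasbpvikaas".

aasklimvapsb

The pattern: move the last 2 characters to the front (rotate right by 2), then take characters alternately from the front and the back (1st, last, 2nd, 2nd-last, ...).
Starting from "lmasbpvikaas": after the first operation, "aslmasbpvika"; after the second, "aasklimvapsb".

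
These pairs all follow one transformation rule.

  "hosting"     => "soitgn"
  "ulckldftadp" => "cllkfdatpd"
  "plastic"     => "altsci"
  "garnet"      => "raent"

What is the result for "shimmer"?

ihmmre

Rule — delete the first character, then swap each adjacent pair of characters (1↔2, 3↔4, ...).
On "shimmer": the first step gives "himmer", and the second then gives "ihmmre".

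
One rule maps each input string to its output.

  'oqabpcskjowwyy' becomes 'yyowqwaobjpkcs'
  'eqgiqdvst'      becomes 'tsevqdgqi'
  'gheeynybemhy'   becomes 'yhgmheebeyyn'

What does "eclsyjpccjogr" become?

The transformation: move the last character to the front, then take characters alternately from the front and the back (1st, last, 2nd, 2nd-last, ...).
Working it through for "eclsyjpccjogr": intermediate "reclsyjpccjog", final "rgeocjlcscypj".
(Check on "eqgiqdvst": → "teqgiqdvs" → "tsevqdgqi" ✓)

rgeocjlcscypj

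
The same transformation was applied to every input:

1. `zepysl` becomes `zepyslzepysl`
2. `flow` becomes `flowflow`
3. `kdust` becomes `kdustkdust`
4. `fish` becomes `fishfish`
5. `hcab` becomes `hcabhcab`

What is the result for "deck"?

deckdeck

The rule is to write the whole string twice.
So "deck" becomes "deckdeck".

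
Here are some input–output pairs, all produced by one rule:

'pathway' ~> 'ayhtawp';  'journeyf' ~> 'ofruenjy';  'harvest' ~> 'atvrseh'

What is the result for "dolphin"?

onplihd

The transformation: swap the first and last characters, then swap each adjacent pair of characters (1↔2, 3↔4, ...).
"dolphin" → "nolphid" → "onplihd".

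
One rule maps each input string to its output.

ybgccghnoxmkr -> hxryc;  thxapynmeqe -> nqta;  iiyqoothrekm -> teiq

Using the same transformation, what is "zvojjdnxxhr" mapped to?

nhzj

In each case the input is transformed by: keep one character in every 3, starting at position 1 (positions 1st, 4th, 7th, ...), then move the first 2 characters to the end (rotate left by 2).
"zvojjdnxxhr" → "zjnh" → "nhzj".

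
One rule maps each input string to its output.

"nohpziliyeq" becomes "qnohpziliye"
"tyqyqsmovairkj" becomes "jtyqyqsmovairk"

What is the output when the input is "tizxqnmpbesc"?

ctizxqnmpbes

What's happening: move the last character to the front.
On "tizxqnmpbesc" that produces "ctizxqnmpbes".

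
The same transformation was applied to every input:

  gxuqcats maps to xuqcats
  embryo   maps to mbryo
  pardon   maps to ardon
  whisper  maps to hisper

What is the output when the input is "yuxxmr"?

Rule — delete the first character.
Doing the same to "yuxxmr": "uxxmr".

uxxmr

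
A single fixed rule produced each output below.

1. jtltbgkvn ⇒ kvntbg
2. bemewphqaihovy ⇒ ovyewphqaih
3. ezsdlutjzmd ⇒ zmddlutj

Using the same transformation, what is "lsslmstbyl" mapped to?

byllmst

Each output is the input with this applied: delete the first 3 characters, then move the last 3 characters to the front (rotate right by 3).
On "lsslmstbyl": the first step gives "lmstbyl", and the second then gives "byllmst".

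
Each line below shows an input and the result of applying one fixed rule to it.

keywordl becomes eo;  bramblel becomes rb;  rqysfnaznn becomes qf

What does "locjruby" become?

or

Each output is the input with this applied: keep one character in every 3, starting at position 2 (positions 2nd, 5th, 8th, ...), then delete the last character.
Applying both steps to "locjruby": "ory", then "or".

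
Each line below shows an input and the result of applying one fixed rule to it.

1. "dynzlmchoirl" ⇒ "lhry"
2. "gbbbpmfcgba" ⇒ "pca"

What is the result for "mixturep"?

Rule — move the first 2 characters to the end (rotate left by 2), then keep one character in every 3, starting at position 3 (positions 3rd, 6th, 9th, ...).
On "mixturep": the first step gives "xturepmi", and the second then gives "up".
(Check on "dynzlmchoirl": → "nzlmchoirldy" → "lhry" ✓)

up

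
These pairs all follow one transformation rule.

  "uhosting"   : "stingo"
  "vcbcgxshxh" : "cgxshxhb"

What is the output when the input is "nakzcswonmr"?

zcswonmrk

The rule is to delete the first 2 characters, then move the first character to the end.
"nakzcswonmr" → "kzcswonmr" → "zcswonmrk".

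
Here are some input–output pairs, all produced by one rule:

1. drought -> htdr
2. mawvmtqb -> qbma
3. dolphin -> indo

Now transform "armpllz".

lzar

The rule is to move the first 2 characters to the end (rotate left by 2), then keep only the last 4 characters.
Applying both steps to "armpllz": "mpllzar", then "lzar".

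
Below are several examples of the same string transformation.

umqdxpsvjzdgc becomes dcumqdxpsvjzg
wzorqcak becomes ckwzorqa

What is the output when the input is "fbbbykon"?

Each output is the input with this applied: move the last 2 characters to the front (rotate right by 2), then swap the first and last characters.
Working it through for "fbbbykon": intermediate "onfbbbyk", final "knfbbbyo".
(Check on "umqdxpsvjzdgc": → "gcumqdxpsvjzd" → "dcumqdxpsvjzg" ✓)

knfbbbyo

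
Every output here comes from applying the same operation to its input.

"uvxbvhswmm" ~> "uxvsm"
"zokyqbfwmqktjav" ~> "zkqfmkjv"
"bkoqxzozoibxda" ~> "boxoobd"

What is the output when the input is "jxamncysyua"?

In each case the input is transformed by: keep every other character starting from the first (positions 1st, 3rd, 5th, ...).
On "jxamncysyua" that produces "janyya".

janyya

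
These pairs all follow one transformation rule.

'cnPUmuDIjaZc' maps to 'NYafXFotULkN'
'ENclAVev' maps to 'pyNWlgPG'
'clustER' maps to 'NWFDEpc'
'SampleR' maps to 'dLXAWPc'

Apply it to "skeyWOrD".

Looking at the pairs, the operation is to shift every letter 11 places forward in the alphabet (wrapping around), then flip the case of every letter.
"skeyWOrD" → "dvpjHZcO" → "DVPJhzCo".

DVPJhzCo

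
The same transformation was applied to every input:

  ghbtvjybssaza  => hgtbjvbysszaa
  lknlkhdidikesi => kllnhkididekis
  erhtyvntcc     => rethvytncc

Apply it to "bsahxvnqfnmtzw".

Rule — swap each adjacent pair of characters (1↔2, 3↔4, ...).
For "bsahxvnqfnmtzw" the result is "sbhavxqnnftmwz".

sbhavxqnnftmwz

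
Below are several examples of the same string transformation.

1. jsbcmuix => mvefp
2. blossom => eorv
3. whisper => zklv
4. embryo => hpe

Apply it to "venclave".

yhqfo

What's happening: delete the last 3 characters, then shift every letter 3 places forward in the alphabet (wrapping around).
Starting from "venclave": after the first operation, "vencl"; after the second, "yhqfo".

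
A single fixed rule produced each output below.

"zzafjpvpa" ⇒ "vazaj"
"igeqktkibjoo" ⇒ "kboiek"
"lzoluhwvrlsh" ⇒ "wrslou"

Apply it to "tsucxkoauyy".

ouytux

Each output is the input with this applied: keep every other character starting from the first (positions 1st, 3rd, 5th, ...), then move the first 3 characters to the end (rotate left by 3).
For "tsucxkoauyy", step one produces "tuxouy"; step two turns that into "ouytux".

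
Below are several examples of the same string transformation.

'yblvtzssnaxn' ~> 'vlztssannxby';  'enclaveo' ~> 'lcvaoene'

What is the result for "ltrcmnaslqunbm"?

The pattern: swap each adjacent pair of characters (1↔2, 3↔4, ...), then move the first 2 characters to the end (rotate left by 2).
Applying both steps to "ltrcmnaslqunbm": "tlcrnmsaqlnumb", then "crnmsaqlnumbtl".

crnmsaqlnumbtl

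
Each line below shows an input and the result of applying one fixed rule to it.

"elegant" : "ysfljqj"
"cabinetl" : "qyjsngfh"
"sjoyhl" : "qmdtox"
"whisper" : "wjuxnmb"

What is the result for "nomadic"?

The rule is to reverse the string, then shift every letter 5 places forward in the alphabet (wrapping around).
"nomadic" → "cidamon" → "hnifrts".
(Check on "elegant": → "tnagele" → "ysfljqj" ✓)

hnifrts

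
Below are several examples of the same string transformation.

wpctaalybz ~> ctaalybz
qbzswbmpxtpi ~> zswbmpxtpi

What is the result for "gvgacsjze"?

The transformation: delete the first 2 characters.
For "gvgacsjze" the result is "gacsjze".

gacsjze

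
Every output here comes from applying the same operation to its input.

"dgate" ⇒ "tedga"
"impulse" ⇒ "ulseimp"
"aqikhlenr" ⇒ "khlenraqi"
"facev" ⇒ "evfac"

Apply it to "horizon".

izonhor

The rule is to move the first 3 characters to the end (rotate left by 3).
"horizon" → "izonhor".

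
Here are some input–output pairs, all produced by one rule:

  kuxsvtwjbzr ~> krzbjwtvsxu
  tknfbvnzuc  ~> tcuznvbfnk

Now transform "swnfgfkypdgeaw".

The rule is to move the first character to the end, then reverse the string.
For "swnfgfkypdgeaw" the result is "swaegdpykfgfnw".

swaegdpykfgfnw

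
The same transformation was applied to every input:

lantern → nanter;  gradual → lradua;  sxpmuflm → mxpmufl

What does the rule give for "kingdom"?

The pattern: swap the first and last characters, then delete the last character.
On "kingdom": the first step gives "mingdok", and the second then gives "mingdo".

mingdo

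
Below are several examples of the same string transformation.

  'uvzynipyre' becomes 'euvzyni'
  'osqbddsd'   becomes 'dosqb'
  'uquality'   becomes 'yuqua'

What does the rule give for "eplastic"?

cepla

Each output is the input with this applied: move the last character to the front, then delete the last 3 characters.
On "eplastic": the first step gives "ceplasti", and the second then gives "cepla".
(Check on "uvzynipyre": → "euvzynipyr" → "euvzyni" ✓)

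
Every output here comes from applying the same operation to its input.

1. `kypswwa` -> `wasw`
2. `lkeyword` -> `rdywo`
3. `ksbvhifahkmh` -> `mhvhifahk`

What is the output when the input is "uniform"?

The rule is to delete the first 3 characters, then move the last 2 characters to the front (rotate right by 2).
For "uniform" the result is "rmfo".

rmfo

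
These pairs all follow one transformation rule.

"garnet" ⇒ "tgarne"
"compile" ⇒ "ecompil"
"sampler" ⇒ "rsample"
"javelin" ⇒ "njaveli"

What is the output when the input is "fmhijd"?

dfmhij

Rule — move the last character to the front.
Doing the same to "fmhijd": "dfmhij".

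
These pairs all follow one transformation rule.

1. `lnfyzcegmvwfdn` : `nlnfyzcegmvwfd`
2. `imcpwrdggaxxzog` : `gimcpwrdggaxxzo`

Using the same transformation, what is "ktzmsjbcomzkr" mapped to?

Each output is the input with this applied: move the last character to the front.
Applying that to "ktzmsjbcomzkr" gives "rktzmsjbcomzk".

rktzmsjbcomzk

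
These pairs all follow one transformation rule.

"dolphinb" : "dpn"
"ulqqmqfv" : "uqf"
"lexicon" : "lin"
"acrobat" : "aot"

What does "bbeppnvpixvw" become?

bpvx

The rule is to keep one character in every 3, starting at position 1 (positions 1st, 4th, 7th, ...).
For "bbeppnvpixvw" the result is "bpvx".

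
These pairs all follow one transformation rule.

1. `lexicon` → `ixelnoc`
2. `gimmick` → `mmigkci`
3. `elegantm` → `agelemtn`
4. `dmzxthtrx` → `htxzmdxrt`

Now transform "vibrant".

What's happening: reverse the string, then move the first 3 characters to the end (rotate left by 3).
"vibrant" → "tnarbiv" → "rbivtna".

rbivtna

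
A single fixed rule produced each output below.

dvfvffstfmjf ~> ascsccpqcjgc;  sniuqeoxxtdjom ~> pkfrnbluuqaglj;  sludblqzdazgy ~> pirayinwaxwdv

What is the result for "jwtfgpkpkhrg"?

What's happening: shift every letter 3 places backward in the alphabet (wrapping around).
So "jwtfgpkpkhrg" becomes "gtqcdmhmheod".

gtqcdmhmheod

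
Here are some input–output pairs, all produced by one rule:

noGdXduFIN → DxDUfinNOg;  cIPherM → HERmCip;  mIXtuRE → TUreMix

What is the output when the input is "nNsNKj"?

The transformation: flip the case of every letter, then move the first 3 characters to the end (rotate left by 3).
Starting from "nNsNKj": after the first operation, "NnSnkJ"; after the second, "nkJNnS".

nkJNnS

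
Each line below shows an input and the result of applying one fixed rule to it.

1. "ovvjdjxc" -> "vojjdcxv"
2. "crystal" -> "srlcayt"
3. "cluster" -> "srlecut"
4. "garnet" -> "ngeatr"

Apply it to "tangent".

nngeatt

What's happening: sort the characters into reverse alphabetical order, then move the first 2 characters to the end (rotate left by 2).
On "tangent": the first step gives "ttnngea", and the second then gives "nngeatt".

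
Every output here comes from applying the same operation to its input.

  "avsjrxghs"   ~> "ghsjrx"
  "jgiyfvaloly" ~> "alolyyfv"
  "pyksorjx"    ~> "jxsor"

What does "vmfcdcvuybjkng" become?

vuybjkngcdc

Rule — delete the first 3 characters, then move the first 3 characters to the end (rotate left by 3).
"vmfcdcvuybjkng" → "cdcvuybjkng" → "vuybjkngcdc".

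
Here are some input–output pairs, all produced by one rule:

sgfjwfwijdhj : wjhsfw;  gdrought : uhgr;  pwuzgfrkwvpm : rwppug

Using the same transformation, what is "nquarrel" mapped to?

The pattern: keep every other character starting from the first (positions 1st, 3rd, 5th, ...), then swap the front and back halves of the string.
Working it through for "nquarrel": intermediate "nure", final "renu".

renu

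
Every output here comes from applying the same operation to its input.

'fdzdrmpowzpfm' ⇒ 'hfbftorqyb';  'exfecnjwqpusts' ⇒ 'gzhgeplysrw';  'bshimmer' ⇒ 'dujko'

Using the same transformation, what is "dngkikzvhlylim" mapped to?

fpimkmbxjna

Rule — shift every letter 2 places forward in the alphabet (wrapping around), then delete the last 3 characters.
Applying both steps to "dngkikzvhlylim": "fpimkmbxjnanko", then "fpimkmbxjna".
(Check on "fdzdrmpowzpfm": → "hfbftorqybrho" → "hfbftorqyb" ✓)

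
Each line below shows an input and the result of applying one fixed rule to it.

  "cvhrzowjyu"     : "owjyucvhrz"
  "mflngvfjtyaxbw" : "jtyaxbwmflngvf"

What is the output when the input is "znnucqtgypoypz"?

Rule — swap the front and back halves of the string.
On "znnucqtgypoypz" that produces "gypoypzznnucqt".

gypoypzznnucqt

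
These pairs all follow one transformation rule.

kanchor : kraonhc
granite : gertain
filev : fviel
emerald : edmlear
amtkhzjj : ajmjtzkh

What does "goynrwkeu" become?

guoeyknwr

What's happening: take characters alternately from the front and the back (1st, last, 2nd, 2nd-last, ...).
On "goynrwkeu" that produces "guoeyknwr".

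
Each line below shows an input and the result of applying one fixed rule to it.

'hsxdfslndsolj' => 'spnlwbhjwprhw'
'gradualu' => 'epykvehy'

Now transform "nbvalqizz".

What's happening: move the last 3 characters to the front (rotate right by 3), then shift every letter 4 places forward in the alphabet (wrapping around).
So "nbvalqizz" becomes "mddrfzepu".

mddrfzepu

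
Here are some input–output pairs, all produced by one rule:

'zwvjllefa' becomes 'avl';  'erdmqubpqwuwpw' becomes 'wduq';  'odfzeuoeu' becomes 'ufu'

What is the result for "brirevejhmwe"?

eivh

In each case the input is transformed by: keep one character in every 3, starting at position 3 (positions 3rd, 6th, 9th, ...), then move the last character to the front.
"brirevejhmwe" → "ivhe" → "eivh".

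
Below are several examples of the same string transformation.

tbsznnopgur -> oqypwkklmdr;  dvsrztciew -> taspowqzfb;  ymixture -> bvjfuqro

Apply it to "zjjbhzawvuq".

nwggyewxtsr

The transformation: shift every letter 3 places backward in the alphabet (wrapping around), then move the last character to the front.
On "zjjbhzawvuq": the first step gives "wggyewxtsrn", and the second then gives "nwggyewxtsr".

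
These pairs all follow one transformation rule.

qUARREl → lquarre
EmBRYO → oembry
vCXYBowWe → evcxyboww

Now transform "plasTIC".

cplasti

Each output is the input with this applied: move the last character to the front, then convert every letter to lowercase.
Starting from "plasTIC": after the first operation, "CplasTI"; after the second, "cplasti".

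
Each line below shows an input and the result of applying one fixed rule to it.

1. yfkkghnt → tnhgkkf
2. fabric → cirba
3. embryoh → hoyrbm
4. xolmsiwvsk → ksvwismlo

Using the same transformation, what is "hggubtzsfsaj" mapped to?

jasfsztbugg

The rule is to reverse the string, then delete the last character.
"hggubtzsfsaj" → "jasfsztbuggh" → "jasfsztbugg".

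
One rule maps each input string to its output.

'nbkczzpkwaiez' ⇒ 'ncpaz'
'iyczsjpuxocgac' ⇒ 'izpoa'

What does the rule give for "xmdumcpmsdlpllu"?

xupdl

The transformation: keep one character in every 3, starting at position 1 (positions 1st, 4th, 7th, ...).
"xmdumcpmsdlpllu" → "xupdl".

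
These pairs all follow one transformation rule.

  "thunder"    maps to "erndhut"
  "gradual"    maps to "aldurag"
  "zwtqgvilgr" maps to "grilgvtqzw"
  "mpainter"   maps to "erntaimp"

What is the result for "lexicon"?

onicexl

In each case the input is transformed by: reverse the string, then swap each adjacent pair of characters (1↔2, 3↔4, ...).
On "lexicon": the first step gives "nocixel", and the second then gives "onicexl".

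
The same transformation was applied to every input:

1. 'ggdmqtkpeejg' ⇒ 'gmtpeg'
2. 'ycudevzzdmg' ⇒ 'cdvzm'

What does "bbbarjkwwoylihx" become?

What's happening: keep every other character starting from the second (positions 2nd, 4th, 6th, ...).
So "bbbarjkwwoylihx" becomes "bajwolh".

bajwolh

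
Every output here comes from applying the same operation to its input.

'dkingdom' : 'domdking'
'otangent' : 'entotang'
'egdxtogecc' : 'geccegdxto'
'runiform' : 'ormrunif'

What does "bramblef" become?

Looking at the pairs, the operation is to swap the front and back halves of the string, then move the first character to the end.
On "bramblef": the first step gives "blefbram", and the second then gives "lefbramb".

lefbramb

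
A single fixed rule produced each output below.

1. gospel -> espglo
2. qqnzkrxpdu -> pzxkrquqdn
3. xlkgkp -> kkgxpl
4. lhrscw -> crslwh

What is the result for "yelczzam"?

Looking at the pairs, the operation is to take characters alternately from the front and the back (1st, last, 2nd, 2nd-last, ...), then swap the front and back halves of the string.
Working it through for "yelczzam": intermediate "ymealzcz", final "lzczymea".

lzczymea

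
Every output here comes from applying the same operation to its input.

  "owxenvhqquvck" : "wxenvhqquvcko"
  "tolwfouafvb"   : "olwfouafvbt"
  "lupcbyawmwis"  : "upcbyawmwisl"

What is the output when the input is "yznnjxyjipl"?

znnjxyjiply

The transformation: move the first character to the end.
Applying that to "yznnjxyjipl" gives "znnjxyjiply".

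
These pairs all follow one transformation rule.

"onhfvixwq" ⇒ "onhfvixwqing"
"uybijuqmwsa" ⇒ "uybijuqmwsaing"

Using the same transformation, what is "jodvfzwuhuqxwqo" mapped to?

In each case the input is transformed by: append "ing".
Applying that to "jodvfzwuhuqxwqo" gives "jodvfzwuhuqxwqoing".

jodvfzwuhuqxwqoing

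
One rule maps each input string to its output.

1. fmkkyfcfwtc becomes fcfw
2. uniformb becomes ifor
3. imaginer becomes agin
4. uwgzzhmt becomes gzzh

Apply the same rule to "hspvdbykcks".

bykc

The transformation: delete the last 2 characters, then keep only the last 4 characters.
Applying both steps to "hspvdbykcks": "hspvdbykc", then "bykc".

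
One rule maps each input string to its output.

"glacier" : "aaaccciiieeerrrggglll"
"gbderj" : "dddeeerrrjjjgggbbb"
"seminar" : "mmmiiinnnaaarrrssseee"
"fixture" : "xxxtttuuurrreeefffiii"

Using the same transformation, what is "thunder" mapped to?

Each output is the input with this applied: move the first 2 characters to the end (rotate left by 2), then repeat every character 3 times.
For "thunder", step one produces "underth"; step two turns that into "uuunnndddeeerrrttthhh".

uuunnndddeeerrrttthhh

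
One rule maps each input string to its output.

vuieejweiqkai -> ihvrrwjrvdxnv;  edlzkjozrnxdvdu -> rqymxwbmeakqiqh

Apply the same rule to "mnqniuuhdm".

zadavhhuqz

Each output is the input with this applied: shift every letter 13 places forward in the alphabet (wrapping around) — i.e. ROT13.
"mnqniuuhdm" → "zadavhhuqz".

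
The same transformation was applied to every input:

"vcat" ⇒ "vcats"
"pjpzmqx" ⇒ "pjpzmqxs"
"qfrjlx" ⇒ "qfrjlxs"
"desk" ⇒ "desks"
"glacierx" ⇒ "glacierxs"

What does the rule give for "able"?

Looking at the pairs, the operation is to append "s".
So "able" becomes "ables".

ables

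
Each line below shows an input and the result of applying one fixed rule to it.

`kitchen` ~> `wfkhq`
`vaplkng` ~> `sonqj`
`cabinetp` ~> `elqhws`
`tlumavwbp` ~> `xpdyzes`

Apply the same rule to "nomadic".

pdglf

The rule is to shift every letter 3 places forward in the alphabet (wrapping around), then delete the first 2 characters.
Applying both steps to "nomadic": "qrpdglf", then "pdglf".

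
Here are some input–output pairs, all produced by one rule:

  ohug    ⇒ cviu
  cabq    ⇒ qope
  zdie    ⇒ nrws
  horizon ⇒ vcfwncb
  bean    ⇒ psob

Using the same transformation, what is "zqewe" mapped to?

Looking at the pairs, the operation is to shift every letter 12 places backward in the alphabet (wrapping around).
For "zqewe" the result is "nesks".

nesks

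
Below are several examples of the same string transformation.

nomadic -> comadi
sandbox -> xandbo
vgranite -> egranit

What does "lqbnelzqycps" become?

sqbnelzqycp

The pattern: delete the first character, then move the last character to the front.
Applying both steps to "lqbnelzqycps": "qbnelzqycps", then "sqbnelzqycp".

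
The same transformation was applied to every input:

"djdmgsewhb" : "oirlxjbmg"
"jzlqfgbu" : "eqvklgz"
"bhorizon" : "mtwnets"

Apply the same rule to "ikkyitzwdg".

The rule is to delete the first character, then shift every letter 5 places forward in the alphabet (wrapping around).
For "ikkyitzwdg", step one produces "kkyitzwdg"; step two turns that into "ppdnyebil".

ppdnyebil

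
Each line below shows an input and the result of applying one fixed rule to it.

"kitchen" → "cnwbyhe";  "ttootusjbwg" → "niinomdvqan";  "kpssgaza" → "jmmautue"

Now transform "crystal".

Looking at the pairs, the operation is to shift every letter 6 places backward in the alphabet (wrapping around), then move the first character to the end.
"crystal" → "wlsmnuf" → "lsmnufw".

lsmnufw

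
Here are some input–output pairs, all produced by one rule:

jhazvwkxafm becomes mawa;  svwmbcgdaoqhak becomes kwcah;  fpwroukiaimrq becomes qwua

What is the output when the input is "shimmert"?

Rule — move the last 2 characters to the front (rotate right by 2), then keep one character in every 3, starting at position 2 (positions 2nd, 5th, 8th, ...).
Starting from "shimmert": after the first operation, "rtshimme"; after the second, "tie".

tie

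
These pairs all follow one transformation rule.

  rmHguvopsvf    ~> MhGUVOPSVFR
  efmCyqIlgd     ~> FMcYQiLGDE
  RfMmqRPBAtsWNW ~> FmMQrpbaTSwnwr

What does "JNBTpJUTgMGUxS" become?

Rule — flip the case of every letter, then move the first character to the end.
Applying both steps to "JNBTpJUTgMGUxS": "jnbtPjutGmguXs", then "nbtPjutGmguXsj".

nbtPjutGmguXsj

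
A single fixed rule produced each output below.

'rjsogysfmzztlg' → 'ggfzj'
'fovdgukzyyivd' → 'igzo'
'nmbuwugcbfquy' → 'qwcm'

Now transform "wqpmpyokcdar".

Looking at the pairs, the operation is to keep one character in every 3, starting at position 2 (positions 2nd, 5th, 8th, ...), then swap the first and last characters.
"wqpmpyokcdar" → "qpka" → "apkq".

apkq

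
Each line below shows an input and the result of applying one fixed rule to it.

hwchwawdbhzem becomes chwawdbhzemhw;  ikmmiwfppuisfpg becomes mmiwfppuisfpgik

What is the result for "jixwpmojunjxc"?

xwpmojunjxcji

The transformation: move the first 2 characters to the end (rotate left by 2).
On "jixwpmojunjxc" that produces "xwpmojunjxcji".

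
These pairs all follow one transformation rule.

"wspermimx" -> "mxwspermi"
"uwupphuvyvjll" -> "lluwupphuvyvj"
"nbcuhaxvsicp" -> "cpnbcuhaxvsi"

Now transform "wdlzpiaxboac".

In each case the input is transformed by: move the last 2 characters to the front (rotate right by 2).
On "wdlzpiaxboac" that produces "acwdlzpiaxbo".

acwdlzpiaxbo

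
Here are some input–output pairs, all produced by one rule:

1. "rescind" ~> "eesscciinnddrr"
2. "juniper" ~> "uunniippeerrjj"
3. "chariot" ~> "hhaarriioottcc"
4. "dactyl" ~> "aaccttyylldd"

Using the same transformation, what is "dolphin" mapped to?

oollpphhiinndd

In each case the input is transformed by: move the first character to the end, then double every character.
Starting from "dolphin": after the first operation, "olphind"; after the second, "oollpphhiinndd".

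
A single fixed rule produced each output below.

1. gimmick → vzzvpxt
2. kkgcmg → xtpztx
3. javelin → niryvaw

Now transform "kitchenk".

Rule — move the first character to the end, then shift every letter 13 places forward in the alphabet (wrapping around) — i.e. ROT13.
Working it through for "kitchenk": intermediate "itchenkk", final "vgpuraxx".

vgpuraxx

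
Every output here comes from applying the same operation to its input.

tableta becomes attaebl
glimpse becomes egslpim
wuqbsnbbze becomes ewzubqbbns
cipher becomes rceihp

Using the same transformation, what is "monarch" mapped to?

hmcorna

The pattern: reverse the string, then take characters alternately from the front and the back (1st, last, 2nd, 2nd-last, ...).
Working it through for "monarch": intermediate "hcranom", final "hmcorna".
(Check on "glimpse": → "espmilg" → "egslpim" ✓)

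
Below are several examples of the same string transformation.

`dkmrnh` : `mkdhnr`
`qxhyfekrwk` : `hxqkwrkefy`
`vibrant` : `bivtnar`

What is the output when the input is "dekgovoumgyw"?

kedwygmuovog

The rule is to move the first 3 characters to the end (rotate left by 3), then reverse the string.
Starting from "dekgovoumgyw": after the first operation, "govoumgywdek"; after the second, "kedwygmuovog".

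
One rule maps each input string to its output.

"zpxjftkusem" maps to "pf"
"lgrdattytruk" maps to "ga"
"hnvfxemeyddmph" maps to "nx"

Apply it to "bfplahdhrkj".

fa

The rule is to keep one character in every 3, starting at position 2 (positions 2nd, 5th, 8th, ...), then keep only the first 2 characters.
On "bfplahdhrkj": the first step gives "fahj", and the second then gives "fa".
(Check on "lgrdattytruk": → "gayu" → "ga" ✓)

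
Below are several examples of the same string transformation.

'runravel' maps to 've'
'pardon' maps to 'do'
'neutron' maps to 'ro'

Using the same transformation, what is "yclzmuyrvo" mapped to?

Looking at the pairs, the operation is to delete the last character, then keep only the last 2 characters.
For "yclzmuyrvo", step one produces "yclzmuyrv"; step two turns that into "rv".

rv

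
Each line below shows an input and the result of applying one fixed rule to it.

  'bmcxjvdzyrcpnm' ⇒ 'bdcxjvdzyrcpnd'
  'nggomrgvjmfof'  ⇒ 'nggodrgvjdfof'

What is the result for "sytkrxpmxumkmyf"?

Looking at the pairs, the operation is to replace every "m" with "d".
"sytkrxpmxumkmyf" → "sytkrxpdxudkdyf".

sytkrxpdxudkdyf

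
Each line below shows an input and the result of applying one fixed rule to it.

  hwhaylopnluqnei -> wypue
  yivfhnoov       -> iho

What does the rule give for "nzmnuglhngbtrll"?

zuhbl

The transformation: keep one character in every 3, starting at position 2 (positions 2nd, 5th, 8th, ...).
Applying that to "nzmnuglhngbtrll" gives "zuhbl".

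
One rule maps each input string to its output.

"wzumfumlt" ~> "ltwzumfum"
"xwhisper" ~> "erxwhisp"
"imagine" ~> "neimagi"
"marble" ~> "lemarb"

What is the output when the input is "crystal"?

The rule is to move the last 2 characters to the front (rotate right by 2).
On "crystal" that produces "alcryst".

alcryst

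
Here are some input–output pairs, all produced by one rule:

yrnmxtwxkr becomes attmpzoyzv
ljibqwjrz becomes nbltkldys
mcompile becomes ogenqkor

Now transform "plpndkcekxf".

What's happening: take characters alternately from the front and the back (1st, last, 2nd, 2nd-last, ...), then shift every letter 2 places forward in the alphabet (wrapping around).
On "plpndkcekxf": the first step gives "pflxpknedck", and the second then gives "rhnzrmpgfem".

rhnzrmpgfem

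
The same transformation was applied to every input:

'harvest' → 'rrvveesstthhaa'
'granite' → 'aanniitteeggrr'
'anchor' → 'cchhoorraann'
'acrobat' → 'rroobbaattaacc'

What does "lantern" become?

The rule is to move the first 2 characters to the end (rotate left by 2), then double every character.
Starting from "lantern": after the first operation, "nternla"; after the second, "nntteerrnnllaa".

nntteerrnnllaa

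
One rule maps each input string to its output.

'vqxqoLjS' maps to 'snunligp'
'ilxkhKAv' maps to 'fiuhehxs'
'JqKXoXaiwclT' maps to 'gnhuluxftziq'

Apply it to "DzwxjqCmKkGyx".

awtugnzjhhdvu

What's happening: shift every letter 3 places backward in the alphabet (wrapping around), then convert every letter to lowercase.
For "DzwxjqCmKkGyx", step one produces "AwtugnZjHhDvu"; step two turns that into "awtugnzjhhdvu".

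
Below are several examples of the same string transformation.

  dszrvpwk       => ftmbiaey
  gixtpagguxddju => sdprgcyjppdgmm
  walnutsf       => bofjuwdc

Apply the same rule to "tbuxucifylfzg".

ipckdgdlrohuo

Rule — shift every letter 9 places forward in the alphabet (wrapping around), then move the last 2 characters to the front (rotate right by 2).
On "tbuxucifylfzg": the first step gives "ckdgdlrohuoip", and the second then gives "ipckdgdlrohuo".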